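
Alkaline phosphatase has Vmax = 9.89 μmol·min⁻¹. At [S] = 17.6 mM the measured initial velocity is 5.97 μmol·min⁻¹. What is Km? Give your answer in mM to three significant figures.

11.6 mM

v/Vmax = 5.97/9.89 = 0.6036 = [S]/(Km+[S]).
So Km + [S] = [S]/0.6036 = 29.16 mM, giving Km = 29.16 − 17.6 = 11.6 mM.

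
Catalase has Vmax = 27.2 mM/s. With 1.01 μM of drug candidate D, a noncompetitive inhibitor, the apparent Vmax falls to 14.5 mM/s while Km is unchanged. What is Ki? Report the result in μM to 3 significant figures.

Noncompetitive: Vmax,app = Vmax/α with α = 1 + [I]/Ki.
α = Vmax/Vmax,app = 27.2/14.5 = 1.876.
Ki = [I]/(α − 1) = 1.01/0.8759 = 1.15 μM.

1.15 μM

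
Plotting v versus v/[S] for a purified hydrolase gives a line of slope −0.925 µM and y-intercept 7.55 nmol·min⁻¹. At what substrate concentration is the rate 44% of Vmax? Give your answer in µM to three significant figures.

0.727 µM

The Eadie–Hofstee slope gives Km = 0.925 µM (slope = −Km).
v/Vmax = [S]/(Km+[S]) = 0.44 ⇒ [S] = Km·0.44/(1−0.44) = 0.925 × 0.7857 = 0.727 µM.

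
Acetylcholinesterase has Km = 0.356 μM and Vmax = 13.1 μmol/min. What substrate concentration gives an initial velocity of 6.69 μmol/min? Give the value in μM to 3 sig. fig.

0.372 μM

Rearranging v = Vmax[S]/(Km+[S]) gives [S] = Km·v/(Vmax − v).
[S] = 0.356 × 6.69 / (13.1 − 6.69) = 2.382/6.410 = 0.372 μM.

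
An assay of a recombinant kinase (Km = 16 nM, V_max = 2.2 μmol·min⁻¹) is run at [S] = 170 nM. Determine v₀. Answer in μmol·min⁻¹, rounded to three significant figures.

[S]/(Km+[S]) = 170/186.0 = 0.9140, the fractional saturation.
v = 0.9140 × Vmax = 0.9140 × 2.2 = 2.01 μmol·min⁻¹.

2.01 μmol·min⁻¹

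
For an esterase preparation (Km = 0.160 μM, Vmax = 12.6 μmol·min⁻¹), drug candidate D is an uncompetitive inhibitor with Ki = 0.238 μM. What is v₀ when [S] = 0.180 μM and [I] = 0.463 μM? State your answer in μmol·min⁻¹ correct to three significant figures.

α = 1 + [I]/Ki = 1 + 0.463/0.238 = 2.945.
For an uncompetitive inhibitor, both parameters are divided by α, giving Vmax/α and Km/α: Km,app = 0.0543 μM, Vmax,app = 4.28 μmol·min⁻¹.
v = Vmax,app·[S]/(Km,app + [S]) = 4.28 × 0.180/(0.0543 + 0.180) = 3.29 μmol·min⁻¹.

3.29 μmol·min⁻¹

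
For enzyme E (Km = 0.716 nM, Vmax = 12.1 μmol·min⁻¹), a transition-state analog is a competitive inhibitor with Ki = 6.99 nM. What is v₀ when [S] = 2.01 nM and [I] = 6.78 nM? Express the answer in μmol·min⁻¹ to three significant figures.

7.11 μmol·min⁻¹

With α = 1 + [I]/Ki = 1 + 6.78/6.99 = 1.970, the competitive rate law is v = Vmax[S] / (αKm + [S]).
v = 12.1×2.01 / (1.970×0.716 + 2.01) = 24.32/3.420 = 7.11 μmol·min⁻¹.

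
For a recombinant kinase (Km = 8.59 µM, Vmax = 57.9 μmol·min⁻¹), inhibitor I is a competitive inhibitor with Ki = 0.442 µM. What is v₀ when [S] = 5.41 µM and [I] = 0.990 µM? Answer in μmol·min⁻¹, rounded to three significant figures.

α = 1 + [I]/Ki = 1 + 0.990/0.442 = 3.240.
For a competitive inhibitor, Vmax is unchanged and the apparent Km becomes α·Km: Km,app = 27.8 µM, Vmax,app = 57.9 μmol·min⁻¹.
v = Vmax,app·[S]/(Km,app + [S]) = 57.9 × 5.41/(27.8 + 5.41) = 9.42 μmol·min⁻¹.

9.42 μmol·min⁻¹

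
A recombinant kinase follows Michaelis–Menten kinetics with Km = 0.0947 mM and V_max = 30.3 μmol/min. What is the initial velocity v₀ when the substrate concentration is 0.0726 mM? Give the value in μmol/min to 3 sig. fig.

13.1 μmol/min

[S]/(Km+[S]) = 0.0726/0.1673 = 0.4340, the fractional saturation.
v = 0.4340 × Vmax = 0.4340 × 30.3 = 13.1 μmol/min.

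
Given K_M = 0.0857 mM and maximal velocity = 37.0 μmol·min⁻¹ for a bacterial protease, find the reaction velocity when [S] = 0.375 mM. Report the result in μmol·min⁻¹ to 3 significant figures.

v = Vmax·[S]/(Km + [S]) = 37.0 × 0.375 / (0.0857 + 0.375)
  = 13.88 / 0.4607 = 30.1 μmol·min⁻¹.

30.1 μmol·min⁻¹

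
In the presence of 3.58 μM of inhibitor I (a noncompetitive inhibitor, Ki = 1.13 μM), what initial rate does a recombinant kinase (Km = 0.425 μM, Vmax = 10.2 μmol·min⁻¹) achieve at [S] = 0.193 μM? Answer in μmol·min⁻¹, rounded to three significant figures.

α = 1 + [I]/Ki = 1 + 3.58/1.13 = 4.168.
For a noncompetitive inhibitor, Vmax is reduced to Vmax/α while Km is unchanged: Km,app = 0.425 μM, Vmax,app = 2.45 μmol·min⁻¹.
v = Vmax,app·[S]/(Km,app + [S]) = 2.45 × 0.193/(0.425 + 0.193) = 0.764 μmol·min⁻¹.

0.764 μmol·min⁻¹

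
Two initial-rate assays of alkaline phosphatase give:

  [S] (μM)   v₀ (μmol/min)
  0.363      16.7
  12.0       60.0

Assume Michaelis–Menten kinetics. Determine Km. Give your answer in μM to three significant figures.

1.06 μM

From v = Vmax[S]/(Km+[S]), each point gives Vmax = v(Km+[S])/[S].
Equating: 16.7(Km+0.363)/0.363 = 60.0(Km+12.0)/12.0.
46.01·Km + 16.7 = 5.000·Km + 60.0, so (46.01 − 5.000)·Km = 60.0 − 16.7.
Km = 43.30/41.01 = 1.06 μM; then Vmax = 16.7(1.06+0.363)/0.363 = 65.3 μmol/min.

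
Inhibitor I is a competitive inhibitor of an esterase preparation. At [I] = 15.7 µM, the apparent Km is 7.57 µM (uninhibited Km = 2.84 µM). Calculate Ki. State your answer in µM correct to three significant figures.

9.43 µM

Competitive: Km,app = α·Km with α = 1 + [I]/Ki.
α = Km,app/Km = 7.57/2.84 = 2.665.
Ki = [I]/(α − 1) = 15.7/1.665 = 9.43 µM.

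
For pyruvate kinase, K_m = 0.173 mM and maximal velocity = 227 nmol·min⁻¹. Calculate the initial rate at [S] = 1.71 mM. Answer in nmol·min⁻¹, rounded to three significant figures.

206 nmol·min⁻¹

[S]/(Km+[S]) = 1.71/1.883 = 0.9081, the fractional saturation.
v = 0.9081 × Vmax = 0.9081 × 227 = 206 nmol·min⁻¹.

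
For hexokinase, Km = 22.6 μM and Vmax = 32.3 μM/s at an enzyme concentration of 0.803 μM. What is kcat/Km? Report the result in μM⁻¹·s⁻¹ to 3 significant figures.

kcat = Vmax/[E]total = 32.3/0.803 = 40.2 s⁻¹.
kcat/Km = 40.2/22.6 = 1.78 μM⁻¹·s⁻¹.

1.78 μM⁻¹·s⁻¹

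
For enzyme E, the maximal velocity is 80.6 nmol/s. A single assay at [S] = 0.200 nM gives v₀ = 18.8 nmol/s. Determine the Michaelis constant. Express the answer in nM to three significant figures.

0.657 nM

From v = Vmax[S]/(Km+[S]), Km = [S](Vmax − v)/v.
Km = 0.200 × (80.6 − 18.8) / 18.8 = 12.36/18.8 = 0.657 nM.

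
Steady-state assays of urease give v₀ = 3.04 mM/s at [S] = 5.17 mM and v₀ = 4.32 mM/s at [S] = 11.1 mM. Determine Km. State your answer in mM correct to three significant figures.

From v = Vmax[S]/(Km+[S]), each point gives Vmax = v(Km+[S])/[S].
Equating: 3.04(Km+5.17)/5.17 = 4.32(Km+11.1)/11.1.
0.5880·Km + 3.04 = 0.3892·Km + 4.32, so (0.5880 − 0.3892)·Km = 4.32 − 3.04.
Km = 1.280/0.1988 = 6.44 mM; then Vmax = 3.04(6.44+5.17)/5.17 = 6.83 mM/s.

6.44 mM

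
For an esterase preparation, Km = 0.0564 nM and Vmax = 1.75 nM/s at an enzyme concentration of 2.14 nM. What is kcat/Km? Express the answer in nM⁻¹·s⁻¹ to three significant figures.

kcat = Vmax/[E]total = 1.75/2.14 = 0.818 s⁻¹.
kcat/Km = 0.818/0.0564 = 14.5 nM⁻¹·s⁻¹.

14.5 nM⁻¹·s⁻¹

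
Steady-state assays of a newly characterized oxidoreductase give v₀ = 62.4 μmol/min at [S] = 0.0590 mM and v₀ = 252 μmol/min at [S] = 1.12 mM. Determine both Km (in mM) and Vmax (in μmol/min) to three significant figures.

Km = 0.228 mM; Vmax = 303 μmol/min

From v = Vmax[S]/(Km+[S]), each point gives Vmax = v(Km+[S])/[S].
Equating: 62.4(Km+0.0590)/0.0590 = 252(Km+1.12)/1.12.
1058·Km + 62.4 = 225.0·Km + 252, so (1058 − 225.0)·Km = 252 − 62.4.
Km = 189.6/832.6 = 0.228 mM; then Vmax = 62.4(0.228+0.0590)/0.0590 = 303 μmol/min.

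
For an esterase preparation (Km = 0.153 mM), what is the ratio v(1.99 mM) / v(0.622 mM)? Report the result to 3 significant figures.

1.16

Since Vmax cancels, v₂/v₁ = [S]₂(Km+[S]₁) / [S]₁(Km+[S]₂).
= 1.99×(0.153+0.622) / (0.622×(0.153+1.99)) = 1.542/1.333 = 1.16.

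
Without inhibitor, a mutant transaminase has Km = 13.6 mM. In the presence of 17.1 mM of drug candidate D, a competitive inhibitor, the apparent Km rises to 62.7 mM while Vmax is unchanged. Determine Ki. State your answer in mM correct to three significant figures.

Competitive: Km,app = α·Km with α = 1 + [I]/Ki.
α = Km,app/Km = 62.7/13.6 = 4.610.
Since α = 1 + [I]/Ki, [I]/Ki = 4.610 − 1 = 3.610 and Ki = 17.1/3.610 = 4.74 mM.

4.74 mM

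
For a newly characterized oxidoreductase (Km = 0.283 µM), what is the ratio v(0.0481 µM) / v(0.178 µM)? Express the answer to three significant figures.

The fractional saturations are [S]/(Km+[S]) = 0.178/0.4610 = 0.3861 and 0.0481/0.3311 = 0.1453.
v₂/v₁ is just their ratio: 0.1453/0.3861 = 0.376.

0.376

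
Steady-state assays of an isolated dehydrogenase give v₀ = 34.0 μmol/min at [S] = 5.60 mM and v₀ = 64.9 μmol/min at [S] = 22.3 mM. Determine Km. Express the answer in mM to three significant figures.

9.78 mM

From v = Vmax[S]/(Km+[S]), each point gives Vmax = v(Km+[S])/[S].
Equating: 34.0(Km+5.60)/5.60 = 64.9(Km+22.3)/22.3.
6.071·Km + 34.0 = 2.910·Km + 64.9, so (6.071 − 2.910)·Km = 64.9 − 34.0.
Km = 30.90/3.161 = 9.78 mM; then Vmax = 34.0(9.78+5.60)/5.60 = 93.3 μmol/min.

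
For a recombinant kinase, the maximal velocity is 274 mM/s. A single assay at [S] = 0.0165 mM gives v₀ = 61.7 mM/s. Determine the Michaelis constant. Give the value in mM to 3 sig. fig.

0.0568 mM

From v = Vmax[S]/(Km+[S]), Km = [S](Vmax − v)/v.
Km = 0.0165 × (274 − 61.7) / 61.7 = 3.503/61.7 = 0.0568 mM.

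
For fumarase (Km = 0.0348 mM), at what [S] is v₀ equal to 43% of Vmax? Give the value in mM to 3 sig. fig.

0.0263 mM

v/Vmax = [S]/(Km+[S]) = 0.43, so [S] = Km·0.43/(1 − 0.43) = 0.0348 × 0.7544.
[S] = 0.0263 mM.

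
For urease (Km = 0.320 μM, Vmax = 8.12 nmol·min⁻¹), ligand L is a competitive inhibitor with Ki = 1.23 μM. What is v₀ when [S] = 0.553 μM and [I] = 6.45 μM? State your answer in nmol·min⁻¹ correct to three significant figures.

1.76 nmol·min⁻¹

α = 1 + [I]/Ki = 1 + 6.45/1.23 = 6.244.
For a competitive inhibitor, Vmax is unchanged and the apparent Km becomes α·Km: Km,app = 2.00 μM, Vmax,app = 8.12 nmol·min⁻¹.
v = Vmax,app·[S]/(Km,app + [S]) = 8.12 × 0.553/(2.00 + 0.553) = 1.76 nmol·min⁻¹.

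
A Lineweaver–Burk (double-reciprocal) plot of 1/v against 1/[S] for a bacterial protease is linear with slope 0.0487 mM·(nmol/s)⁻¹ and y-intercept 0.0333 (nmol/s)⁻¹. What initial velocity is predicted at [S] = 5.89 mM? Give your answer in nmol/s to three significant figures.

The y-intercept is 1/Vmax, so Vmax = 1/0.0333 = 30.0 nmol/s.
The slope is Km/Vmax, so Km = 0.0487 × 30.0 = 1.46 mM.
Then v = 30.0 × 5.89/(1.46 + 5.89) = 24.1 nmol/s.

24.1 nmol/s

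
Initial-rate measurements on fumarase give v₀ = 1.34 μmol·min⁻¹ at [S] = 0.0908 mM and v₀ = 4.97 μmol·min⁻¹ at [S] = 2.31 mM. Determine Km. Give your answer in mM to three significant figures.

In reciprocal form, 1/v = (Km/Vmax)·(1/[S]) + 1/Vmax. The two points give (1/[S], 1/v) = (11.01, 0.7463) and (0.4329, 0.2012).
Slope = (0.7463 − 0.2012)/(11.01 − 0.4329) = 0.05152; intercept = 0.7463 − 0.05152×11.01 = 0.1789.
Vmax = 1/intercept = 5.59 μmol·min⁻¹; Km = slope × Vmax = 0.05152 × 5.59 = 0.288 mM.

0.288 mM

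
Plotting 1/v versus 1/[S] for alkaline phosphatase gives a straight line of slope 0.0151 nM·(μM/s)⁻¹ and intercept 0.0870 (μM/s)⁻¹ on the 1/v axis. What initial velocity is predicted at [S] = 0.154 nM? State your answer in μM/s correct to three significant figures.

The y-intercept is 1/Vmax, so Vmax = 1/0.0870 = 11.5 μM/s.
The slope is Km/Vmax, so Km = 0.0151 × 11.5 = 0.174 nM.
Then v = 11.5 × 0.154/(0.174 + 0.154) = 5.40 μM/s.

5.40 μM/s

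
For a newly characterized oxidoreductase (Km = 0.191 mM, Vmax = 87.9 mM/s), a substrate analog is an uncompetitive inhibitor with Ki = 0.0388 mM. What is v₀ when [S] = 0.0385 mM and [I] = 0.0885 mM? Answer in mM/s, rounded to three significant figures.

With α = 1 + [I]/Ki = 1 + 0.0885/0.0388 = 3.281, the uncompetitive rate law is v = (Vmax/α)·[S] / (Km/α + [S]).
v = (87.9/3.281)×0.0385 / (0.191/3.281 + 0.0385) = 1.031/0.09672 = 10.7 mM/s.

10.7 mM/s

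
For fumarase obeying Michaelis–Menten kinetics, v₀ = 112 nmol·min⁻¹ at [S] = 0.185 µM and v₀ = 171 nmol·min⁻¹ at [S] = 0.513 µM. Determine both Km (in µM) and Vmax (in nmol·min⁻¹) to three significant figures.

In reciprocal form, 1/v = (Km/Vmax)·(1/[S]) + 1/Vmax. The two points give (1/[S], 1/v) = (5.405, 0.008929) and (1.949, 0.005848).
Slope = (0.008929 − 0.005848)/(5.405 − 1.949) = 0.0008914; intercept = 0.008929 − 0.0008914×5.405 = 0.004110.
Vmax = 1/intercept = 243 nmol·min⁻¹; Km = slope × Vmax = 0.0008914 × 243 = 0.217 µM.

Km = 0.217 µM; Vmax = 243 nmol·min⁻¹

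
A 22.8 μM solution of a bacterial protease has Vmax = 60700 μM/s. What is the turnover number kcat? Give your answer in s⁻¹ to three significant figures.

kcat = Vmax/[E]total = 60700 μM/s / 22.8 μM = 2660 s⁻¹.

2660 s⁻¹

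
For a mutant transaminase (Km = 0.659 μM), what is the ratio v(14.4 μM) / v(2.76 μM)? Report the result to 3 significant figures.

Since Vmax cancels, v₂/v₁ = [S]₂(Km+[S]₁) / [S]₁(Km+[S]₂).
= 14.4×(0.659+2.76) / (2.76×(0.659+14.4)) = 49.23/41.56 = 1.18.

1.18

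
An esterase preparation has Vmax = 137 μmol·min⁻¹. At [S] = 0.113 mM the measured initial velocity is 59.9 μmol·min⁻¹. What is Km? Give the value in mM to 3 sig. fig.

0.145 mM

From v = Vmax[S]/(Km+[S]), Km = [S](Vmax − v)/v.
Km = 0.113 × (137 − 59.9) / 59.9 = 8.712/59.9 = 0.145 mM.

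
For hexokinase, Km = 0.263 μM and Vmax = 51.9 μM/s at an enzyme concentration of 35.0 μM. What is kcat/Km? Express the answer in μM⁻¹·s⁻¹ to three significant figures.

5.64 μM⁻¹·s⁻¹

kcat = Vmax/[E]total = 51.9/35.0 = 1.48 s⁻¹.
kcat/Km = 1.48/0.263 = 5.64 μM⁻¹·s⁻¹.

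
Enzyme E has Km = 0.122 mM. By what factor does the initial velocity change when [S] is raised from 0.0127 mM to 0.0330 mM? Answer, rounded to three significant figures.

Since Vmax cancels, v₂/v₁ = [S]₂(Km+[S]₁) / [S]₁(Km+[S]₂).
= 0.0330×(0.122+0.0127) / (0.0127×(0.122+0.0330)) = 0.004445/0.001968 = 2.26.

2.26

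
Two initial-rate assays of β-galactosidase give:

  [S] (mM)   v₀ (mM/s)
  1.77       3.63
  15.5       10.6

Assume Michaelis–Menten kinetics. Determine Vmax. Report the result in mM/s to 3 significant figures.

14.1 mM/s

In reciprocal form, 1/v = (Km/Vmax)·(1/[S]) + 1/Vmax. The two points give (1/[S], 1/v) = (0.5650, 0.2755) and (0.06452, 0.09434).
Slope = (0.2755 − 0.09434)/(0.5650 − 0.06452) = 0.3620; intercept = 0.2755 − 0.3620×0.5650 = 0.07099.
Vmax = 1/intercept = 14.1 mM/s; Km = slope × Vmax = 0.3620 × 14.1 = 5.10 mM.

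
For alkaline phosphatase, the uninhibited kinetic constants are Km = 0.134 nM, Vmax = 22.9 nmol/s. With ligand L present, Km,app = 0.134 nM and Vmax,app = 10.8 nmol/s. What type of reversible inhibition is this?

noncompetitive

Vmax decreases (22.9 → 10.8 nmol/s) while Km is unchanged — pure noncompetitive inhibition.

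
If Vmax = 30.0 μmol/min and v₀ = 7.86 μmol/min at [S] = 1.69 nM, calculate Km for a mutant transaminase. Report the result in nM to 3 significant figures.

From v = Vmax[S]/(Km+[S]), Km = [S](Vmax − v)/v.
Km = 1.69 × (30.0 − 7.86) / 7.86 = 37.42/7.86 = 4.76 nM.

4.76 nM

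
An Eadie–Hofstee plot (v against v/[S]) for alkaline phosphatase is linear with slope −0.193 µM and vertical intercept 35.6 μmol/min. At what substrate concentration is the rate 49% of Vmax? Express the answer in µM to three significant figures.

0.185 µM

The Eadie–Hofstee slope gives Km = 0.193 µM (slope = −Km).
v/Vmax = [S]/(Km+[S]) = 0.49 ⇒ [S] = Km·0.49/(1−0.49) = 0.193 × 0.9608 = 0.185 µM.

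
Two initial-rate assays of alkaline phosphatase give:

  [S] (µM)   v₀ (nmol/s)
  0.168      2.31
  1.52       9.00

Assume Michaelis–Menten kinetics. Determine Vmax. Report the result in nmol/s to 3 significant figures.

In reciprocal form, 1/v = (Km/Vmax)·(1/[S]) + 1/Vmax. The two points give (1/[S], 1/v) = (5.952, 0.4329) and (0.6579, 0.1111).
Slope = (0.4329 − 0.1111)/(5.952 − 0.6579) = 0.06078; intercept = 0.4329 − 0.06078×5.952 = 0.07113.
Vmax = 1/intercept = 14.1 nmol/s; Km = slope × Vmax = 0.06078 × 14.1 = 0.855 µM.

14.1 nmol/s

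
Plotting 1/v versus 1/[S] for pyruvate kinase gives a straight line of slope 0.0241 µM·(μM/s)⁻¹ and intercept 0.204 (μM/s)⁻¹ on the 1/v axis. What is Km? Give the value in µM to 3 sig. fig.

0.118 µM

y-intercept = 1/Vmax ⇒ Vmax = 4.90 μM/s; slope = Km/Vmax ⇒ Km = slope × Vmax.
Km = 0.0241 × 4.90 = 0.118 µM.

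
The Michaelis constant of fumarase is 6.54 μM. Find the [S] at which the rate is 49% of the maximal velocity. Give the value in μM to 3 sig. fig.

v/Vmax = [S]/(Km+[S]) = 0.49, so [S] = Km·0.49/(1 − 0.49) = 6.54 × 0.9608.
[S] = 6.28 μM.

6.28 μM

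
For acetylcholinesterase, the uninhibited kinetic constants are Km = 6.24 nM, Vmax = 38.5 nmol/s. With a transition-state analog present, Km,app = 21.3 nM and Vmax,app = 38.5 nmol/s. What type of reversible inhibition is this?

competitive

Km increases (6.24 → 21.3 nM) while Vmax is unchanged — the hallmark of competitive inhibition.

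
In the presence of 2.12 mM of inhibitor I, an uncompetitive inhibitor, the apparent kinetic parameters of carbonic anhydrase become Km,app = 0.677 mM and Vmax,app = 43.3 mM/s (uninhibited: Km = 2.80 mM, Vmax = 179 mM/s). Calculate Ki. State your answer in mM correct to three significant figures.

0.676 mM

Uncompetitive: Vmax,app = Vmax/α (and Km,app = Km/α) with α = 1 + [I]/Ki.
α = Vmax/Vmax,app = 179/43.3 = 4.134.
Ki = [I]/(α − 1) = 2.12/3.134 = 0.676 mM.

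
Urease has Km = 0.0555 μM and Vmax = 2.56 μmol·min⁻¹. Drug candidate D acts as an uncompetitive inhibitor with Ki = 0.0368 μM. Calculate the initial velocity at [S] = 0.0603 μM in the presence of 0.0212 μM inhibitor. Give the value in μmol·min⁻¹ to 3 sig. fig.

1.03 μmol·min⁻¹

With α = 1 + [I]/Ki = 1 + 0.0212/0.0368 = 1.576, the uncompetitive rate law is v = (Vmax/α)·[S] / (Km/α + [S]).
v = (2.56/1.576)×0.0603 / (0.0555/1.576 + 0.0603) = 0.09794/0.09551 = 1.03 μmol·min⁻¹.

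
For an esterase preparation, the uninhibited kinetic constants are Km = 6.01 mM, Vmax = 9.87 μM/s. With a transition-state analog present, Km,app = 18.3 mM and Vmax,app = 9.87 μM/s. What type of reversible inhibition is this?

Km increases (6.01 → 18.3 mM) while Vmax is unchanged — the hallmark of competitive inhibition.

competitive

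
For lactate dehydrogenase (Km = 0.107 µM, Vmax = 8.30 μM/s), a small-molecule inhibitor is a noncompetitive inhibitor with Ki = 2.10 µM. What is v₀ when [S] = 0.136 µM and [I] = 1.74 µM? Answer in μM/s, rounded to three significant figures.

2.54 μM/s

With α = 1 + [I]/Ki = 1 + 1.74/2.10 = 1.829, the noncompetitive rate law is v = (Vmax/α)·[S] / (Km + [S]).
v = (8.30/1.829)×0.136 / (0.107 + 0.136) = 0.6173/0.2430 = 2.54 μM/s.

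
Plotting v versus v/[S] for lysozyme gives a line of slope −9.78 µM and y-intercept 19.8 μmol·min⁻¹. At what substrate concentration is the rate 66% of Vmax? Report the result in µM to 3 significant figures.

19.0 µM

The Eadie–Hofstee slope gives Km = 9.78 µM (slope = −Km).
v/Vmax = [S]/(Km+[S]) = 0.66 ⇒ [S] = Km·0.66/(1−0.66) = 9.78 × 1.941 = 19.0 µM.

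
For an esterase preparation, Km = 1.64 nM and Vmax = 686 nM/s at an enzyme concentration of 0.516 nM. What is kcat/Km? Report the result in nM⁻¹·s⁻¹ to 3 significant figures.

811 nM⁻¹·s⁻¹

kcat = Vmax/[E]total = 686/0.516 = 1330 s⁻¹.
kcat/Km = 1330/1.64 = 811 nM⁻¹·s⁻¹.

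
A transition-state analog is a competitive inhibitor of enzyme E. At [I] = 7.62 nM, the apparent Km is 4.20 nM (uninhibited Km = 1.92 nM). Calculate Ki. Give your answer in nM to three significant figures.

Competitive: Km,app = α·Km with α = 1 + [I]/Ki.
α = Km,app/Km = 4.20/1.92 = 2.188.
Since α = 1 + [I]/Ki, [I]/Ki = 2.188 − 1 = 1.188 and Ki = 7.62/1.188 = 6.42 nM.

6.42 nM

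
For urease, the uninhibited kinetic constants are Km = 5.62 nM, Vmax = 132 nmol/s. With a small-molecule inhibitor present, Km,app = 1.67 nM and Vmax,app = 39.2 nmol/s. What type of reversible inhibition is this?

uncompetitive

Both Km and Vmax decrease by the same factor (~3.37-fold) — characteristic of uncompetitive inhibition.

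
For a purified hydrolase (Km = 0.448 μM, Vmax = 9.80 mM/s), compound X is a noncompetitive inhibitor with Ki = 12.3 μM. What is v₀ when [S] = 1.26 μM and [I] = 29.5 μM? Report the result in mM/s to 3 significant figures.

α = 1 + [I]/Ki = 1 + 29.5/12.3 = 3.398.
For a noncompetitive inhibitor, Vmax is reduced to Vmax/α while Km is unchanged: Km,app = 0.448 μM, Vmax,app = 2.88 mM/s.
v = Vmax,app·[S]/(Km,app + [S]) = 2.88 × 1.26/(0.448 + 1.26) = 2.13 mM/s.

2.13 mM/s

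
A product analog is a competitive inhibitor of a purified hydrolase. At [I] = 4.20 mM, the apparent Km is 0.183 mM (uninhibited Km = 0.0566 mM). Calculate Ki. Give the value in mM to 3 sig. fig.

1.88 mM

Competitive: Km,app = α·Km with α = 1 + [I]/Ki.
α = Km,app/Km = 0.183/0.0566 = 3.233.
Since α = 1 + [I]/Ki, [I]/Ki = 3.233 − 1 = 2.233 and Ki = 4.20/2.233 = 1.88 mM.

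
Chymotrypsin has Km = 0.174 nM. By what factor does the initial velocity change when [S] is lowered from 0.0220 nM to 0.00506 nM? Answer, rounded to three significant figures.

Since Vmax cancels, v₂/v₁ = [S]₂(Km+[S]₁) / [S]₁(Km+[S]₂).
= 0.00506×(0.174+0.0220) / (0.0220×(0.174+0.00506)) = 0.0009918/0.003939 = 0.252.

0.252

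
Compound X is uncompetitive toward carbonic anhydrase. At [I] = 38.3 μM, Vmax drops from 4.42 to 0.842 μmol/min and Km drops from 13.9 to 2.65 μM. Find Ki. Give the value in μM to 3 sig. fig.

Uncompetitive: Vmax,app = Vmax/α (and Km,app = Km/α) with α = 1 + [I]/Ki.
α = Vmax/Vmax,app = 4.42/0.842 = 5.249.
Ki = [I]/(α − 1) = 38.3/4.249 = 9.01 μM.

9.01 μM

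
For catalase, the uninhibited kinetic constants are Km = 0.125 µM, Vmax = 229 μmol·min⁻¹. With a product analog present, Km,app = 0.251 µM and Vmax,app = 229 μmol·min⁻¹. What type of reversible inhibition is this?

Km increases (0.125 → 0.251 µM) while Vmax is unchanged — the hallmark of competitive inhibition.

competitive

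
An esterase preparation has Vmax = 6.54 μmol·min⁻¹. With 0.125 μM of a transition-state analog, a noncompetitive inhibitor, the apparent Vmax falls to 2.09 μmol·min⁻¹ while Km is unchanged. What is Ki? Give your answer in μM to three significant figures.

0.0587 μM

Noncompetitive: Vmax,app = Vmax/α with α = 1 + [I]/Ki.
α = Vmax/Vmax,app = 6.54/2.09 = 3.129.
Since α = 1 + [I]/Ki, [I]/Ki = 3.129 − 1 = 2.129 and Ki = 0.125/2.129 = 0.0587 μM.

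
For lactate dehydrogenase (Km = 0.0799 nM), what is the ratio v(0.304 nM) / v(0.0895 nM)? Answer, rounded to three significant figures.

The fractional saturations are [S]/(Km+[S]) = 0.0895/0.1694 = 0.5283 and 0.304/0.3839 = 0.7919.
v₂/v₁ is just their ratio: 0.7919/0.5283 = 1.50.

1.50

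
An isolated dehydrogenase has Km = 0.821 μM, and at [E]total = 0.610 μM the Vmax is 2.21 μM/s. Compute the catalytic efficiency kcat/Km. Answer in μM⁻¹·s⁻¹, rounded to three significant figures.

4.41 μM⁻¹·s⁻¹

kcat = Vmax/[E]total = 2.21/0.610 = 3.62 s⁻¹.
kcat/Km = 3.62/0.821 = 4.41 μM⁻¹·s⁻¹.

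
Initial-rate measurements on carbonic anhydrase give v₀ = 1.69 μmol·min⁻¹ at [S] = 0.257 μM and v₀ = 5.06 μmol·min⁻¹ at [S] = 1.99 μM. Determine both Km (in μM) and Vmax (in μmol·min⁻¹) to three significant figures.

Km = 0.836 μM; Vmax = 7.18 μmol·min⁻¹

From v = Vmax[S]/(Km+[S]), each point gives Vmax = v(Km+[S])/[S].
Equating: 1.69(Km+0.257)/0.257 = 5.06(Km+1.99)/1.99.
6.576·Km + 1.69 = 2.543·Km + 5.06, so (6.576 − 2.543)·Km = 5.06 − 1.69.
Km = 3.370/4.033 = 0.836 μM; then Vmax = 1.69(0.836+0.257)/0.257 = 7.18 μmol·min⁻¹.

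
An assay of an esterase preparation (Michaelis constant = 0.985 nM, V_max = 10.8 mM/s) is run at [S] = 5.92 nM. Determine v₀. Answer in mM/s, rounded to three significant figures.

9.26 mM/s

[S]/(Km+[S]) = 5.92/6.905 = 0.8573, the fractional saturation.
v = 0.8573 × Vmax = 0.8573 × 10.8 = 9.26 mM/s.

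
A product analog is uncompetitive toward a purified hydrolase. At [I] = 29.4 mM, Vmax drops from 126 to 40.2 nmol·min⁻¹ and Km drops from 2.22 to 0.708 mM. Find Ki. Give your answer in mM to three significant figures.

13.8 mM

Uncompetitive: Vmax,app = Vmax/α (and Km,app = Km/α) with α = 1 + [I]/Ki.
α = Vmax/Vmax,app = 126/40.2 = 3.134.
Ki = [I]/(α − 1) = 29.4/2.134 = 13.8 mM.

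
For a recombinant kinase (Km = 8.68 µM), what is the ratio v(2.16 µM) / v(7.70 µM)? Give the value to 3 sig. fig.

The fractional saturations are [S]/(Km+[S]) = 7.70/16.38 = 0.4701 and 2.16/10.84 = 0.1993.
v₂/v₁ is just their ratio: 0.1993/0.4701 = 0.424.

0.424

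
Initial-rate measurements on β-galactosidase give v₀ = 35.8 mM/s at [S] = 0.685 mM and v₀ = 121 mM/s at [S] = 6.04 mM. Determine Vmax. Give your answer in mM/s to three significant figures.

From v = Vmax[S]/(Km+[S]), each point gives Vmax = v(Km+[S])/[S].
Equating: 35.8(Km+0.685)/0.685 = 121(Km+6.04)/6.04.
52.26·Km + 35.8 = 20.03·Km + 121, so (52.26 − 20.03)·Km = 121 − 35.8.
Km = 85.20/32.23 = 2.64 mM; then Vmax = 35.8(2.64+0.685)/0.685 = 174 mM/s.

174 mM/s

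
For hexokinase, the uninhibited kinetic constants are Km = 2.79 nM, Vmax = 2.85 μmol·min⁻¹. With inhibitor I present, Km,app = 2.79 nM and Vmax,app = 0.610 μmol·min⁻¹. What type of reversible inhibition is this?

noncompetitive

Vmax decreases (2.85 → 0.610 μmol·min⁻¹) while Km is unchanged — pure noncompetitive inhibition.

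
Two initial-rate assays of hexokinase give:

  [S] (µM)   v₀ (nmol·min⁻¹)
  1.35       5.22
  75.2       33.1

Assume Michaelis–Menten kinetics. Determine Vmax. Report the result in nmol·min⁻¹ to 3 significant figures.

In reciprocal form, 1/v = (Km/Vmax)·(1/[S]) + 1/Vmax. The two points give (1/[S], 1/v) = (0.7407, 0.1916) and (0.01330, 0.03021).
Slope = (0.1916 − 0.03021)/(0.7407 − 0.01330) = 0.2218; intercept = 0.1916 − 0.2218×0.7407 = 0.02726.
Vmax = 1/intercept = 36.7 nmol·min⁻¹; Km = slope × Vmax = 0.2218 × 36.7 = 8.14 µM.

36.7 nmol·min⁻¹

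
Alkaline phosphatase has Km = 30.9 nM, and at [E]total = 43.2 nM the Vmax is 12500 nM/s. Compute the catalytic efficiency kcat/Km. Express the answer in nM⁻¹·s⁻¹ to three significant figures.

9.36 nM⁻¹·s⁻¹

kcat = Vmax/[E]total = 12500/43.2 = 289 s⁻¹.
kcat/Km = 289/30.9 = 9.36 nM⁻¹·s⁻¹.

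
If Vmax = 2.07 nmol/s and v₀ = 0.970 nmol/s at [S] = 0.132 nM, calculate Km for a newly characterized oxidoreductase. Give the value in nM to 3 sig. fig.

From v = Vmax[S]/(Km+[S]), Km = [S](Vmax − v)/v.
Km = 0.132 × (2.07 − 0.970) / 0.970 = 0.1452/0.970 = 0.150 nM.

0.150 nM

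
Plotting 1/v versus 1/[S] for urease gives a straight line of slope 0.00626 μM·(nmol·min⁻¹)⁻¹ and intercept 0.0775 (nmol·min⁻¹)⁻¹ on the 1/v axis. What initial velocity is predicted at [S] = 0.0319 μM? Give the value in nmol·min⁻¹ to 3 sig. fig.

3.65 nmol·min⁻¹

The y-intercept is 1/Vmax, so Vmax = 1/0.0775 = 12.9 nmol·min⁻¹.
The slope is Km/Vmax, so Km = 0.00626 × 12.9 = 0.0808 μM.
Then v = 12.9 × 0.0319/(0.0808 + 0.0319) = 3.65 nmol·min⁻¹.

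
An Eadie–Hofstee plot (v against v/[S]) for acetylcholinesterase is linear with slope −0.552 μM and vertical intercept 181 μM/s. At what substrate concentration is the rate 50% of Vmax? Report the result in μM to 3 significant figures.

The Eadie–Hofstee slope gives Km = 0.552 μM (slope = −Km).
v/Vmax = [S]/(Km+[S]) = 0.5 ⇒ [S] = Km·0.5/(1−0.5) = 0.552 × 1.000 = 0.552 μM.

0.552 μM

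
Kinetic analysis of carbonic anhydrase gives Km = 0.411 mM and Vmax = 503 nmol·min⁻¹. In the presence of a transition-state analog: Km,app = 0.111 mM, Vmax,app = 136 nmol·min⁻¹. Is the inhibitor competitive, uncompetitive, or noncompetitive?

Both Km and Vmax decrease by the same factor (~3.69-fold) — characteristic of uncompetitive inhibition.

uncompetitive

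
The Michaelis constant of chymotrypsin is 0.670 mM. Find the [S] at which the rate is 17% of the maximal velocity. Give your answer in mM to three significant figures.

v/Vmax = [S]/(Km+[S]) = 0.17, so [S] = Km·0.17/(1 − 0.17) = 0.670 × 0.2048.
[S] = 0.137 mM.

0.137 mM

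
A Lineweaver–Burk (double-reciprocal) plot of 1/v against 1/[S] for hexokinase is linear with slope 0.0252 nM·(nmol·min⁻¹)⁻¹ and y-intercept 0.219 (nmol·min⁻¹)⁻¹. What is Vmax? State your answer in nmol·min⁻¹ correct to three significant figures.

The y-intercept of a Lineweaver–Burk plot equals 1/Vmax, so Vmax = 1/0.219 = 4.57 nmol·min⁻¹.

4.57 nmol·min⁻¹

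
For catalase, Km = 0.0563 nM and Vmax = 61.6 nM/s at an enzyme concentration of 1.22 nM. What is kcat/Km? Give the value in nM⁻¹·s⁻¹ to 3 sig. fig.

kcat = Vmax/[E]total = 61.6/1.22 = 50.5 s⁻¹.
kcat/Km = 50.5/0.0563 = 897 nM⁻¹·s⁻¹.

897 nM⁻¹·s⁻¹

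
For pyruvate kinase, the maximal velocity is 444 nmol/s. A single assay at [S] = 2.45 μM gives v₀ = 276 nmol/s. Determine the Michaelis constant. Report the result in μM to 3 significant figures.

1.49 μM

From v = Vmax[S]/(Km+[S]), Km = [S](Vmax − v)/v.
Km = 2.45 × (444 − 276) / 276 = 411.6/276 = 1.49 μM.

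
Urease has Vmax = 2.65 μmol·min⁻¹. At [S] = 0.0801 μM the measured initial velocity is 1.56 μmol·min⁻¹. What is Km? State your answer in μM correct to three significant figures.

0.0560 μM

From v = Vmax[S]/(Km+[S]), Km = [S](Vmax − v)/v.
Km = 0.0801 × (2.65 − 1.56) / 1.56 = 0.08731/1.56 = 0.0560 μM.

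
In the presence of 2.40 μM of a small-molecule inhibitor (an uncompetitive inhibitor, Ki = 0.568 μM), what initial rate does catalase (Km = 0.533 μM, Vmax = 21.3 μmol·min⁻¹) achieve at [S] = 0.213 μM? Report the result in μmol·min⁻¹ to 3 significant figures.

α = 1 + [I]/Ki = 1 + 2.40/0.568 = 5.225.
For an uncompetitive inhibitor, both parameters are divided by α, giving Vmax/α and Km/α: Km,app = 0.102 μM, Vmax,app = 4.08 μmol·min⁻¹.
v = Vmax,app·[S]/(Km,app + [S]) = 4.08 × 0.213/(0.102 + 0.213) = 2.76 μmol·min⁻¹.

2.76 μmol·min⁻¹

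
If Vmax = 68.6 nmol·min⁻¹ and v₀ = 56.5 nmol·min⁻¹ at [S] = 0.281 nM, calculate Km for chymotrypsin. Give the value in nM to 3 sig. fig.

0.0602 nM

From v = Vmax[S]/(Km+[S]), Km = [S](Vmax − v)/v.
Km = 0.281 × (68.6 − 56.5) / 56.5 = 3.400/56.5 = 0.0602 nM.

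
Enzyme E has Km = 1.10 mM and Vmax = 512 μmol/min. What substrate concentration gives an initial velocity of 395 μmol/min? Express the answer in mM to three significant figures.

The required fractional saturation is v/Vmax = 395/512 = 0.7715.
Then [S]/(Km+[S]) = 0.7715 ⇒ [S] = 1.10 × 0.7715/(1 − 0.7715) = 3.71 mM.

3.71 mM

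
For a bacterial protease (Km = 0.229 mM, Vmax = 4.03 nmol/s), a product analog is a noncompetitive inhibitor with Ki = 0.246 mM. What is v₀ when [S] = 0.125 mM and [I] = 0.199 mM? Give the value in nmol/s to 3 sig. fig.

0.787 nmol/s

α = 1 + [I]/Ki = 1 + 0.199/0.246 = 1.809.
For a noncompetitive inhibitor, Vmax is reduced to Vmax/α while Km is unchanged: Km,app = 0.229 mM, Vmax,app = 2.23 nmol/s.
v = Vmax,app·[S]/(Km,app + [S]) = 2.23 × 0.125/(0.229 + 0.125) = 0.787 nmol/s.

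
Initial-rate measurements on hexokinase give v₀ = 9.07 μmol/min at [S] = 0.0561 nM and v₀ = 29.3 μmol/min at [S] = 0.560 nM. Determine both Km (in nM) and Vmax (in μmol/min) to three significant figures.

Km = 0.185 nM; Vmax = 39.0 μmol/min

In reciprocal form, 1/v = (Km/Vmax)·(1/[S]) + 1/Vmax. The two points give (1/[S], 1/v) = (17.83, 0.1103) and (1.786, 0.03413).
Slope = (0.1103 − 0.03413)/(17.83 − 1.786) = 0.004746; intercept = 0.1103 − 0.004746×17.83 = 0.02565.
Vmax = 1/intercept = 39.0 μmol/min; Km = slope × Vmax = 0.004746 × 39.0 = 0.185 nM.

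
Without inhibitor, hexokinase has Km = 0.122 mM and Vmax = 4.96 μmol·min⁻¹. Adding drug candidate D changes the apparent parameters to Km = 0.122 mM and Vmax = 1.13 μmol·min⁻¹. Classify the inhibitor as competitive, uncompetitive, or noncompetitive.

noncompetitive

Vmax decreases (4.96 → 1.13 μmol·min⁻¹) while Km is unchanged — pure noncompetitive inhibition.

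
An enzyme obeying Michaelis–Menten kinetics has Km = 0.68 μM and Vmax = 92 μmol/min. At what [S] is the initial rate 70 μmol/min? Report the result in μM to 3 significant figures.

2.16 μM

Rearranging v = Vmax[S]/(Km+[S]) gives [S] = Km·v/(Vmax − v).
[S] = 0.68 × 70 / (92 − 70) = 47.60/22.00 = 2.16 μM.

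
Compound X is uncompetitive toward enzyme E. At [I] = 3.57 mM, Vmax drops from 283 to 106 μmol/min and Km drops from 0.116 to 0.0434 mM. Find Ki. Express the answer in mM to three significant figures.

Uncompetitive: Vmax,app = Vmax/α (and Km,app = Km/α) with α = 1 + [I]/Ki.
α = Vmax/Vmax,app = 283/106 = 2.670.
Since α = 1 + [I]/Ki, [I]/Ki = 2.670 − 1 = 1.670 and Ki = 3.57/1.670 = 2.14 mM.

2.14 mM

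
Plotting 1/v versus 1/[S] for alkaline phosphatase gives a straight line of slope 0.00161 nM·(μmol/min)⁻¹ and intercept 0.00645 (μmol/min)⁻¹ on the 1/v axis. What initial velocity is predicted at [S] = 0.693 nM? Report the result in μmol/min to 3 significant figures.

114 μmol/min

The y-intercept is 1/Vmax, so Vmax = 1/0.00645 = 155 μmol/min.
The slope is Km/Vmax, so Km = 0.00161 × 155 = 0.250 nM.
Then v = 155 × 0.693/(0.250 + 0.693) = 114 μmol/min.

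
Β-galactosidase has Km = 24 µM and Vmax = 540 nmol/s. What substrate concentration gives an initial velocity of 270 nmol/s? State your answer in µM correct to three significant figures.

24.0 µM

The required fractional saturation is v/Vmax = 270/540 = 0.5000.
Then [S]/(Km+[S]) = 0.5000 ⇒ [S] = 24 × 0.5000/(1 − 0.5000) = 24.0 µM.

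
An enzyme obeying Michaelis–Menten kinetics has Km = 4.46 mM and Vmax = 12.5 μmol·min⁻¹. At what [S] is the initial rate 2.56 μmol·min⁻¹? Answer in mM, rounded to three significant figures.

The required fractional saturation is v/Vmax = 2.56/12.5 = 0.2048.
Then [S]/(Km+[S]) = 0.2048 ⇒ [S] = 4.46 × 0.2048/(1 − 0.2048) = 1.15 mM.

1.15 mM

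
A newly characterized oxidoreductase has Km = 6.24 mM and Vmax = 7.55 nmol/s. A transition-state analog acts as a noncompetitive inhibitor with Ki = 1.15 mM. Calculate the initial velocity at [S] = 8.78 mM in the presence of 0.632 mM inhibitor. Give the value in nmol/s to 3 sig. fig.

2.85 nmol/s

α = 1 + [I]/Ki = 1 + 0.632/1.15 = 1.550.
For a noncompetitive inhibitor, Vmax is reduced to Vmax/α while Km is unchanged: Km,app = 6.24 mM, Vmax,app = 4.87 nmol/s.
v = Vmax,app·[S]/(Km,app + [S]) = 4.87 × 8.78/(6.24 + 8.78) = 2.85 nmol/s.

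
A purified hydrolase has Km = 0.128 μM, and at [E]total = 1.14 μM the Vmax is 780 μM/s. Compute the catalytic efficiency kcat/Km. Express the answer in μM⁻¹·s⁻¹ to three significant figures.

5350 μM⁻¹·s⁻¹

kcat = Vmax/[E]total = 780/1.14 = 684 s⁻¹.
kcat/Km = 684/0.128 = 5350 μM⁻¹·s⁻¹.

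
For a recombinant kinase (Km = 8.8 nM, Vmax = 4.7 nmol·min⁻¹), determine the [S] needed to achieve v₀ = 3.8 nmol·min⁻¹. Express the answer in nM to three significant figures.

37.2 nM

The required fractional saturation is v/Vmax = 3.8/4.7 = 0.8085.
Then [S]/(Km+[S]) = 0.8085 ⇒ [S] = 8.8 × 0.8085/(1 − 0.8085) = 37.2 nM.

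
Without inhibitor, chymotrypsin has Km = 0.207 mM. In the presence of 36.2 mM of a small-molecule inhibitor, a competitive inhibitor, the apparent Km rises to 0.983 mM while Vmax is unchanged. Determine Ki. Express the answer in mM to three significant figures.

Competitive: Km,app = α·Km with α = 1 + [I]/Ki.
α = Km,app/Km = 0.983/0.207 = 4.749.
Since α = 1 + [I]/Ki, [I]/Ki = 4.749 − 1 = 3.749 and Ki = 36.2/3.749 = 9.66 mM.

9.66 mM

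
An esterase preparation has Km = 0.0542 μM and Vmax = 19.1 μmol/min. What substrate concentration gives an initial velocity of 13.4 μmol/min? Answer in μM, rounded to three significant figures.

0.127 μM

Rearranging v = Vmax[S]/(Km+[S]) gives [S] = Km·v/(Vmax − v).
[S] = 0.0542 × 13.4 / (19.1 − 13.4) = 0.7263/5.700 = 0.127 μM.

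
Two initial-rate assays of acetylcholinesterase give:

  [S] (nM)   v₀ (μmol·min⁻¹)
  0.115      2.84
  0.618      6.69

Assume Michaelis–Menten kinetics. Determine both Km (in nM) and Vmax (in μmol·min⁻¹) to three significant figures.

In reciprocal form, 1/v = (Km/Vmax)·(1/[S]) + 1/Vmax. The two points give (1/[S], 1/v) = (8.696, 0.3521) and (1.618, 0.1495).
Slope = (0.3521 − 0.1495)/(8.696 − 1.618) = 0.02863; intercept = 0.3521 − 0.02863×8.696 = 0.1031.
Vmax = 1/intercept = 9.69 μmol·min⁻¹; Km = slope × Vmax = 0.02863 × 9.69 = 0.278 nM.

Km = 0.278 nM; Vmax = 9.69 μmol·min⁻¹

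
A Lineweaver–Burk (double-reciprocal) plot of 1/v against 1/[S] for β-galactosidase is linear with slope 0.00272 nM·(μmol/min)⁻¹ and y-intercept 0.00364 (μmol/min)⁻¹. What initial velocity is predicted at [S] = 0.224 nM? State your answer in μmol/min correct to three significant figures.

The y-intercept is 1/Vmax, so Vmax = 1/0.00364 = 275 μmol/min.
The slope is Km/Vmax, so Km = 0.00272 × 275 = 0.747 nM.
Then v = 275 × 0.224/(0.747 + 0.224) = 63.4 μmol/min.

63.4 μmol/min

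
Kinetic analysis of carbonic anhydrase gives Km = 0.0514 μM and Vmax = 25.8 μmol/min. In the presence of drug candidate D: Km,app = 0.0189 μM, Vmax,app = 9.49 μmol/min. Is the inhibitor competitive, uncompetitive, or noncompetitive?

uncompetitive

Both Km and Vmax decrease by the same factor (~2.72-fold) — characteristic of uncompetitive inhibition.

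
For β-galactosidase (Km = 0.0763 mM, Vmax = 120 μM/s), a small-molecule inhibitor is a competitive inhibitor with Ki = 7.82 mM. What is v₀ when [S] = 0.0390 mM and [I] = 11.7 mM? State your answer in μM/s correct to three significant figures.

With α = 1 + [I]/Ki = 1 + 11.7/7.82 = 2.496, the competitive rate law is v = Vmax[S] / (αKm + [S]).
v = 120×0.0390 / (2.496×0.0763 + 0.0390) = 4.680/0.2295 = 20.4 μM/s.

20.4 μM/s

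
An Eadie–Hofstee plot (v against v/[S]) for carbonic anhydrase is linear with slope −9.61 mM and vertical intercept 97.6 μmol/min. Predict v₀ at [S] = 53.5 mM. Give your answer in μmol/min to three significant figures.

82.7 μmol/min

In the Eadie–Hofstee form v = Vmax − Km·(v/[S]), the slope is −Km and the intercept is Vmax, so Km = 9.61 mM and Vmax = 97.6 μmol/min.
v = 97.6 × 53.5/(9.61 + 53.5) = 82.7 μmol/min.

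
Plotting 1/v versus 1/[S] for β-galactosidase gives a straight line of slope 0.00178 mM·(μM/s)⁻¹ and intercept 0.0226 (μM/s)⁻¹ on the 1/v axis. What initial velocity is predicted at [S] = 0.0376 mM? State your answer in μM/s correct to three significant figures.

The y-intercept is 1/Vmax, so Vmax = 1/0.0226 = 44.2 μM/s.
The slope is Km/Vmax, so Km = 0.00178 × 44.2 = 0.0788 mM.
Then v = 44.2 × 0.0376/(0.0788 + 0.0376) = 14.3 μM/s.

14.3 μM/s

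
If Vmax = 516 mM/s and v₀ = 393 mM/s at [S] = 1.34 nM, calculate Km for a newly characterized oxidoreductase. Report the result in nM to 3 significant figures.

0.419 nM

From v = Vmax[S]/(Km+[S]), Km = [S](Vmax − v)/v.
Km = 1.34 × (516 − 393) / 393 = 164.8/393 = 0.419 nM.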